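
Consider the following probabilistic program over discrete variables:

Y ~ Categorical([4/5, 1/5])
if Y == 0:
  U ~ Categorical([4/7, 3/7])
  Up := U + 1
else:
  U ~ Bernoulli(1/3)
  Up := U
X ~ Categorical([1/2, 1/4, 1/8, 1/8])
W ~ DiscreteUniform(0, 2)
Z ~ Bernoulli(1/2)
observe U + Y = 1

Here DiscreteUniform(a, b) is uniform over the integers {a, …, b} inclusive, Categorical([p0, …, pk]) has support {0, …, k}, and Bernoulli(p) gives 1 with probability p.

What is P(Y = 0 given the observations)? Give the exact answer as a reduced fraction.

Enumerate traces; 48 have nonzero weight after conditioning:
  (Y=0, U=1, X=0, W=0, Z=0) weight 1/35
  (Y=0, U=1, X=0, W=0, Z=1) weight 1/35
  (Y=0, U=1, X=0, W=1, Z=0) weight 1/35
  (Y=0, U=1, X=0, W=1, Z=1) weight 1/35
  (Y=0, U=1, X=0, W=2, Z=0) weight 1/35
  (Y=0, U=1, X=0, W=2, Z=1) weight 1/35
  (Y=0, U=1, X=1, W=0, Z=0) weight 1/70
  (Y=0, U=1, X=1, W=0, Z=1) weight 1/70
  (Y=1, U=0, X=0, W=0, Z=0) weight 1/90
  … 39 more
Group by Y:
  weight(Y=0) = 12/35
  weight(Y=1) = 2/15
Total weight = 12/35 + 2/15 = 10/21
P(Y=0 | obs) = 12/35 / 10/21 = 18/25
P(Y=1 | obs) = 2/15 / 10/21 = 7/25

P(Y = 0 | obs) = 18/25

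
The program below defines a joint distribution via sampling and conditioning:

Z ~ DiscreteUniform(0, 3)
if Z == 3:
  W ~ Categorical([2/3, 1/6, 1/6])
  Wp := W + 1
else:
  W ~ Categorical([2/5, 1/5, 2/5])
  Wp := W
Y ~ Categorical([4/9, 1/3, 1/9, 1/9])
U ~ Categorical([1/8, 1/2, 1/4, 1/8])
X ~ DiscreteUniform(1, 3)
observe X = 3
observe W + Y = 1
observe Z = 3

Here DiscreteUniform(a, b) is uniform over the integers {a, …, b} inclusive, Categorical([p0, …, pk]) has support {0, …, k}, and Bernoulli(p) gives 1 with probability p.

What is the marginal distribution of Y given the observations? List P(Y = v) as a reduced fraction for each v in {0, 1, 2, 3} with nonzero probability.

P(Y=0) = 1/4, P(Y=1) = 3/4

Enumerate traces; 8 have nonzero weight after conditioning:
  (Z=3, W=0, Y=1, U=0, X=3) weight 1/432
  (Z=3, W=0, Y=1, U=1, X=3) weight 1/108
  (Z=3, W=0, Y=1, U=2, X=3) weight 1/216
  (Z=3, W=0, Y=1, U=3, X=3) weight 1/432
  (Z=3, W=1, Y=0, U=0, X=3) weight 1/1296
  (Z=3, W=1, Y=0, U=1, X=3) weight 1/324
  (Z=3, W=1, Y=0, U=2, X=3) weight 1/648
  (Z=3, W=1, Y=0, U=3, X=3) weight 1/1296
Group by Y:
  weight(Y=0) = 1/162
  weight(Y=1) = 1/54
Total weight = 1/162 + 1/54 = 2/81
P(Y=0 | obs) = 1/162 / 2/81 = 1/4
P(Y=1 | obs) = 1/54 / 2/81 = 3/4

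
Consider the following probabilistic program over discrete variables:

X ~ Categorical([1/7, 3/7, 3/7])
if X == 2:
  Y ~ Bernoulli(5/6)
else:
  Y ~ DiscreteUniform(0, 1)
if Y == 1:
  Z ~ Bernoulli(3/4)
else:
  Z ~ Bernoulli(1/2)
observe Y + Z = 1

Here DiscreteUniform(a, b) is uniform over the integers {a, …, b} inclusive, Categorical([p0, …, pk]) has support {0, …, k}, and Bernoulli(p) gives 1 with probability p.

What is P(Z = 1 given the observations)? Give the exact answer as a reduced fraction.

P(Z = 1 | obs) = 10/19

Enumerate traces; 6 have nonzero weight after conditioning:
  (X=0, Y=0, Z=1) weight 1/28
  (X=0, Y=1, Z=0) weight 1/56
  (X=1, Y=0, Z=1) weight 3/28
  (X=1, Y=1, Z=0) weight 3/56
  (X=2, Y=0, Z=1) weight 1/28
  (X=2, Y=1, Z=0) weight 5/56
Group by Z:
  weight(Z=0) = 9/56
  weight(Z=1) = 5/28
Total weight = 9/56 + 5/28 = 19/56
P(Z=0 | obs) = 9/56 / 19/56 = 9/19
P(Z=1 | obs) = 5/28 / 19/56 = 10/19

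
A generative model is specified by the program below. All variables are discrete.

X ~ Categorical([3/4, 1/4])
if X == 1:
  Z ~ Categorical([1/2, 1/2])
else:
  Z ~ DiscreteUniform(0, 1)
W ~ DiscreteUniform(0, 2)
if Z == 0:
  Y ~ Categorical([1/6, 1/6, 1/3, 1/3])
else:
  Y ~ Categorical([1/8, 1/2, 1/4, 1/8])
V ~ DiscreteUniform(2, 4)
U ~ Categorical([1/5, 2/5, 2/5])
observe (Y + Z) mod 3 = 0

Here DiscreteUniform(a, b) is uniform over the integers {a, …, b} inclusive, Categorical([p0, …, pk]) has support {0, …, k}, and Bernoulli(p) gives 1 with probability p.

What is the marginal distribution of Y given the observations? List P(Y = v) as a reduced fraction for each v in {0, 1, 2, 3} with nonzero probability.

Enumerate traces; 162 have nonzero weight after conditioning:
  (X=0, Z=0, W=0, Y=0, V=2, U=0) weight 1/720
  (X=0, Z=0, W=0, Y=0, V=2, U=1) weight 1/360
  (X=0, Z=0, W=0, Y=0, V=2, U=2) weight 1/360
  (X=0, Z=0, W=0, Y=0, V=3, U=0) weight 1/720
  (X=0, Z=0, W=0, Y=0, V=3, U=1) weight 1/360
  (X=0, Z=0, W=0, Y=0, V=3, U=2) weight 1/360
  (X=0, Z=0, W=0, Y=0, V=4, U=0) weight 1/720
  (X=0, Z=0, W=0, Y=0, V=4, U=1) weight 1/360
  (X=0, Z=0, W=0, Y=3, V=2, U=0) weight 1/360
  (X=0, Z=1, W=0, Y=2, V=2, U=0) weight 1/480
  … 152 more
Group by Y:
  weight(Y=0) = 1/12
  weight(Y=2) = 1/8
  weight(Y=3) = 1/6
Total weight = 1/12 + 1/8 + 1/6 = 3/8
P(Y=0 | obs) = 1/12 / 3/8 = 2/9
P(Y=2 | obs) = 1/8 / 3/8 = 1/3
P(Y=3 | obs) = 1/6 / 3/8 = 4/9

P(Y=0) = 2/9, P(Y=2) = 1/3, P(Y=3) = 4/9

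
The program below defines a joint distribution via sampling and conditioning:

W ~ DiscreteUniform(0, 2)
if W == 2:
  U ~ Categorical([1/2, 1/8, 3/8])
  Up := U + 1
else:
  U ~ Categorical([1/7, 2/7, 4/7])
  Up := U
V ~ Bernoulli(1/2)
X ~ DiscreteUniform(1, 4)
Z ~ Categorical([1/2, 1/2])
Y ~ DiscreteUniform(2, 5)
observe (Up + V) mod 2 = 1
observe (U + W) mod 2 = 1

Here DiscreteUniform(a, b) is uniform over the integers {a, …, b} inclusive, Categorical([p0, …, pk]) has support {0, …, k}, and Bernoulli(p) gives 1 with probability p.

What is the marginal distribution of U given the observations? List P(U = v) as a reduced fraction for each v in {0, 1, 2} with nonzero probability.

P(U=0) = 8/63, P(U=1) = 23/63, P(U=2) = 32/63

Enumerate traces; 128 have nonzero weight after conditioning:
  (W=0, U=1, V=0, X=1, Z=0, Y=2) weight 1/672
  (W=0, U=1, V=0, X=1, Z=0, Y=3) weight 1/672
  (W=0, U=1, V=0, X=1, Z=0, Y=4) weight 1/672
  (W=0, U=1, V=0, X=1, Z=0, Y=5) weight 1/672
  (W=0, U=1, V=0, X=1, Z=1, Y=2) weight 1/672
  (W=0, U=1, V=0, X=1, Z=1, Y=3) weight 1/672
  (W=0, U=1, V=0, X=1, Z=1, Y=4) weight 1/672
  (W=0, U=1, V=0, X=1, Z=1, Y=5) weight 1/672
  (W=1, U=0, V=1, X=1, Z=0, Y=2) weight 1/1344
  (W=1, U=2, V=1, X=1, Z=0, Y=2) weight 1/336
  … 118 more
Group by U:
  weight(U=0) = 1/42
  weight(U=1) = 23/336
  weight(U=2) = 2/21
Total weight = 1/42 + 23/336 + 2/21 = 3/16
P(U=0 | obs) = 1/42 / 3/16 = 8/63
P(U=1 | obs) = 23/336 / 3/16 = 23/63
P(U=2 | obs) = 2/21 / 3/16 = 32/63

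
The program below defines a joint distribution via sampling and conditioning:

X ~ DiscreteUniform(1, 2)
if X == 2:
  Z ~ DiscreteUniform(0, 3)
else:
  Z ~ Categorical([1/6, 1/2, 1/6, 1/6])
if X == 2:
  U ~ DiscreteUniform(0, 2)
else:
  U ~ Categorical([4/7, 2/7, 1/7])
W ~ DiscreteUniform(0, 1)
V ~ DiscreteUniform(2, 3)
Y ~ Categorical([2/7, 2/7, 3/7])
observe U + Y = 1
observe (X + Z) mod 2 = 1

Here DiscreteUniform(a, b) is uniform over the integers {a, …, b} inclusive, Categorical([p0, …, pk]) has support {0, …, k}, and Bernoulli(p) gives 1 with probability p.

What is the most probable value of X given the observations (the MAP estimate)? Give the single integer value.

argmax_v P(X = v | obs) = 2

Enumerate traces; 32 have nonzero weight after conditioning:
  (X=1, Z=0, U=0, W=0, V=2, Y=1) weight 1/294
  (X=1, Z=0, U=0, W=0, V=3, Y=1) weight 1/294
  (X=1, Z=0, U=0, W=1, V=2, Y=1) weight 1/294
  (X=1, Z=0, U=0, W=1, V=3, Y=1) weight 1/294
  (X=1, Z=0, U=1, W=0, V=2, Y=0) weight 1/588
  (X=1, Z=0, U=1, W=0, V=3, Y=0) weight 1/588
  (X=1, Z=0, U=1, W=1, V=2, Y=0) weight 1/588
  (X=1, Z=0, U=1, W=1, V=3, Y=0) weight 1/588
  (X=2, Z=1, U=0, W=0, V=2, Y=1) weight 1/336
  … 23 more
Group by X:
  weight(X=1) = 2/49
  weight(X=2) = 1/21
Total weight = 2/49 + 1/21 = 13/147
P(X=1 | obs) = 2/49 / 13/147 = 6/13
P(X=2 | obs) = 1/21 / 13/147 = 7/13
argmax = 2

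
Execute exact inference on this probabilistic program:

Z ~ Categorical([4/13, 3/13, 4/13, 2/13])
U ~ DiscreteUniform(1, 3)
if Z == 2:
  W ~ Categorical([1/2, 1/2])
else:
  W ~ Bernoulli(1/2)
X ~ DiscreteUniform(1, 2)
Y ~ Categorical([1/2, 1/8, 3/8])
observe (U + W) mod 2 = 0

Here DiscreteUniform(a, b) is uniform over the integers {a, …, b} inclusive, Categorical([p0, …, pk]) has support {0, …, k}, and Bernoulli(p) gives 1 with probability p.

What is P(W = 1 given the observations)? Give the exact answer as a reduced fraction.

P(W = 1 | obs) = 2/3

Enumerate traces; 72 have nonzero weight after conditioning:
  (Z=0, U=1, W=1, X=1, Y=0) weight 1/78
  (Z=0, U=1, W=1, X=1, Y=1) weight 1/312
  (Z=0, U=1, W=1, X=1, Y=2) weight 1/104
  (Z=0, U=1, W=1, X=2, Y=0) weight 1/78
  (Z=0, U=1, W=1, X=2, Y=1) weight 1/312
  (Z=0, U=1, W=1, X=2, Y=2) weight 1/104
  (Z=0, U=2, W=0, X=1, Y=0) weight 1/78
  (Z=0, U=2, W=0, X=1, Y=1) weight 1/312
  … 64 more
Group by W:
  weight(W=0) = 1/6
  weight(W=1) = 1/3
Total weight = 1/6 + 1/3 = 1/2
P(W=0 | obs) = 1/6 / 1/2 = 1/3
P(W=1 | obs) = 1/3 / 1/2 = 2/3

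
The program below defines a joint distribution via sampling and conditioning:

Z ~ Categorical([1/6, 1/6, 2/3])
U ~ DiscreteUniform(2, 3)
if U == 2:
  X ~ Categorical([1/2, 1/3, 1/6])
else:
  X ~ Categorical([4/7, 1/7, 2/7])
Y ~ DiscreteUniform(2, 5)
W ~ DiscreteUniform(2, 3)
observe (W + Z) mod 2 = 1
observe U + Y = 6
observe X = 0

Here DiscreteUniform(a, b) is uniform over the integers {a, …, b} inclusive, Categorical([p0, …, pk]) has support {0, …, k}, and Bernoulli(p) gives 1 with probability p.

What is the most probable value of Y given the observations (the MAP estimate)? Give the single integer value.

Enumerate traces; 6 have nonzero weight after conditioning:
  (Z=0, U=2, X=0, Y=4, W=3) weight 1/192
  (Z=0, U=3, X=0, Y=3, W=3) weight 1/168
  (Z=1, U=2, X=0, Y=4, W=2) weight 1/192
  (Z=1, U=3, X=0, Y=3, W=2) weight 1/168
  (Z=2, U=2, X=0, Y=4, W=3) weight 1/48
  (Z=2, U=3, X=0, Y=3, W=3) weight 1/42
Group by Y:
  weight(Y=3) = 1/28
  weight(Y=4) = 1/32
Total weight = 1/28 + 1/32 = 15/224
P(Y=3 | obs) = 1/28 / 15/224 = 8/15
P(Y=4 | obs) = 1/32 / 15/224 = 7/15
argmax = 3

argmax_v P(Y = v | obs) = 3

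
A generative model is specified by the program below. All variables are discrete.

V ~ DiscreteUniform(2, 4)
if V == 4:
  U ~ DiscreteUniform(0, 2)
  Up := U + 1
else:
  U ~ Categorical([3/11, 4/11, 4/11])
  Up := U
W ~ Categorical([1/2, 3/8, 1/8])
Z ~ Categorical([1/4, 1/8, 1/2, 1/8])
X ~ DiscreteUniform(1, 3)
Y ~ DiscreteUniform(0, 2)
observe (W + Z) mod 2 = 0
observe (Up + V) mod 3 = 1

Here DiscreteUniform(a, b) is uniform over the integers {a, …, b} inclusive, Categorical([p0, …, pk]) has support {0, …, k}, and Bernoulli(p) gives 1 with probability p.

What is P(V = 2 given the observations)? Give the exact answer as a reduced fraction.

P(V = 2 | obs) = 12/35

Enumerate traces; 162 have nonzero weight after conditioning:
  (V=2, U=2, W=0, Z=0, X=1, Y=0) weight 1/594
  (V=2, U=2, W=0, Z=0, X=1, Y=1) weight 1/594
  (V=2, U=2, W=0, Z=0, X=1, Y=2) weight 1/594
  (V=2, U=2, W=0, Z=0, X=2, Y=0) weight 1/594
  (V=2, U=2, W=0, Z=0, X=2, Y=1) weight 1/594
  (V=2, U=2, W=0, Z=0, X=2, Y=2) weight 1/594
  (V=2, U=2, W=0, Z=0, X=3, Y=0) weight 1/594
  (V=2, U=2, W=0, Z=0, X=3, Y=1) weight 1/594
  (V=3, U=1, W=0, Z=0, X=1, Y=0) weight 1/594
  (V=4, U=2, W=0, Z=0, X=1, Y=0) weight 1/648
  … 152 more
Group by V:
  weight(V=2) = 3/44
  weight(V=3) = 3/44
  weight(V=4) = 1/16
Total weight = 3/44 + 3/44 + 1/16 = 35/176
P(V=2 | obs) = 3/44 / 35/176 = 12/35
P(V=3 | obs) = 3/44 / 35/176 = 12/35
P(V=4 | obs) = 1/16 / 35/176 = 11/35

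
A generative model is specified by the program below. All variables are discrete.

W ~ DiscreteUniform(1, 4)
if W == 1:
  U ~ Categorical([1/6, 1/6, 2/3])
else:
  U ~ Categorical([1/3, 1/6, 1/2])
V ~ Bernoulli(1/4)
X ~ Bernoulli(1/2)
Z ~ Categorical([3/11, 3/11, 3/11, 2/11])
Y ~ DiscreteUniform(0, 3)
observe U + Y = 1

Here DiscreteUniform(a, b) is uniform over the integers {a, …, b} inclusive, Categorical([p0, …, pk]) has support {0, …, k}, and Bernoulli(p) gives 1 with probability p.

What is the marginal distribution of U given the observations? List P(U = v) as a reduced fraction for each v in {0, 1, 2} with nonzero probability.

P(U=0) = 7/11, P(U=1) = 4/11

Enumerate traces; 128 have nonzero weight after conditioning:
  (W=1, U=0, V=0, X=0, Z=0, Y=1) weight 3/2816
  (W=1, U=0, V=0, X=0, Z=1, Y=1) weight 3/2816
  (W=1, U=0, V=0, X=0, Z=2, Y=1) weight 3/2816
  (W=1, U=0, V=0, X=0, Z=3, Y=1) weight 1/1408
  (W=1, U=0, V=0, X=1, Z=0, Y=1) weight 3/2816
  (W=1, U=0, V=0, X=1, Z=1, Y=1) weight 3/2816
  (W=1, U=0, V=0, X=1, Z=2, Y=1) weight 3/2816
  (W=1, U=0, V=0, X=1, Z=3, Y=1) weight 1/1408
  (W=1, U=1, V=0, X=0, Z=0, Y=0) weight 3/2816
  … 119 more
Group by U:
  weight(U=0) = 7/96
  weight(U=1) = 1/24
Total weight = 7/96 + 1/24 = 11/96
P(U=0 | obs) = 7/96 / 11/96 = 7/11
P(U=1 | obs) = 1/24 / 11/96 = 4/11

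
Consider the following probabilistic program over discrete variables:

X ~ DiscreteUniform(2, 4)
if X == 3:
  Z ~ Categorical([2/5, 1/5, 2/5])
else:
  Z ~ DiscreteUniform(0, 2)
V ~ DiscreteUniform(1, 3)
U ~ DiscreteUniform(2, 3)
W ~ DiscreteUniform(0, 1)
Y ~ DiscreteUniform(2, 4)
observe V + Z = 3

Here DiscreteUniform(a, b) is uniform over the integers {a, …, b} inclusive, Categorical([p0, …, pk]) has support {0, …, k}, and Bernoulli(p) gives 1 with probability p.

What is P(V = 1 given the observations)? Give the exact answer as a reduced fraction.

P(V = 1 | obs) = 16/45

Enumerate traces; 108 have nonzero weight after conditioning:
  (X=2, Z=0, V=3, U=2, W=0, Y=2) weight 1/324
  (X=2, Z=0, V=3, U=2, W=0, Y=3) weight 1/324
  (X=2, Z=0, V=3, U=2, W=0, Y=4) weight 1/324
  (X=2, Z=0, V=3, U=2, W=1, Y=2) weight 1/324
  (X=2, Z=0, V=3, U=2, W=1, Y=3) weight 1/324
  (X=2, Z=0, V=3, U=2, W=1, Y=4) weight 1/324
  (X=2, Z=0, V=3, U=3, W=0, Y=2) weight 1/324
  (X=2, Z=0, V=3, U=3, W=0, Y=3) weight 1/324
  (X=2, Z=1, V=2, U=2, W=0, Y=2) weight 1/324
  (X=2, Z=2, V=1, U=2, W=0, Y=2) weight 1/324
  … 98 more
Group by V:
  weight(V=1) = 16/135
  weight(V=2) = 13/135
  weight(V=3) = 16/135
Total weight = 16/135 + 13/135 + 16/135 = 1/3
P(V=1 | obs) = 16/135 / 1/3 = 16/45
P(V=2 | obs) = 13/135 / 1/3 = 13/45
P(V=3 | obs) = 16/135 / 1/3 = 16/45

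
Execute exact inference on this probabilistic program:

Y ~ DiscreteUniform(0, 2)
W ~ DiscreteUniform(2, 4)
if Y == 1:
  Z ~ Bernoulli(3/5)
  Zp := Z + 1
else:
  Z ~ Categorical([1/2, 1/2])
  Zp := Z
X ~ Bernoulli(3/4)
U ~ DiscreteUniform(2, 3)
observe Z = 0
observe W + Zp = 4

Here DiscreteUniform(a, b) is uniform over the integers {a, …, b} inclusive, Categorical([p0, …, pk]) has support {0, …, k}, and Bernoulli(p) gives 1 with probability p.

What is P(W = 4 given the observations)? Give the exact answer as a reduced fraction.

P(W = 4 | obs) = 5/7

Enumerate traces; 12 have nonzero weight after conditioning:
  (Y=0, W=4, Z=0, X=0, U=2) weight 1/144
  (Y=0, W=4, Z=0, X=0, U=3) weight 1/144
  (Y=0, W=4, Z=0, X=1, U=2) weight 1/48
  (Y=0, W=4, Z=0, X=1, U=3) weight 1/48
  (Y=1, W=3, Z=0, X=0, U=2) weight 1/180
  (Y=1, W=3, Z=0, X=0, U=3) weight 1/180
  (Y=1, W=3, Z=0, X=1, U=2) weight 1/60
  (Y=1, W=3, Z=0, X=1, U=3) weight 1/60
  … 4 more
Group by W:
  weight(W=3) = 2/45
  weight(W=4) = 1/9
Total weight = 2/45 + 1/9 = 7/45
P(W=3 | obs) = 2/45 / 7/45 = 2/7
P(W=4 | obs) = 1/9 / 7/45 = 5/7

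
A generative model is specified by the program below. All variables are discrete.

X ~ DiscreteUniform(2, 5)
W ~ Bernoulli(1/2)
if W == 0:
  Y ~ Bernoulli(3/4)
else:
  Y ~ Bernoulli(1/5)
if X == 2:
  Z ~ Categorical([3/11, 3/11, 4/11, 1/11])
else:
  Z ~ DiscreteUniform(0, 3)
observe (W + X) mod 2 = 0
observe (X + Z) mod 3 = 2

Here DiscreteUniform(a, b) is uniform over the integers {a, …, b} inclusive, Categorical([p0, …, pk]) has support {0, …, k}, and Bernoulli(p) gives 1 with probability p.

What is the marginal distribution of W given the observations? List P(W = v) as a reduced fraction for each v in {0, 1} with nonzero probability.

Enumerate traces; 12 have nonzero weight after conditioning:
  (X=2, W=0, Y=0, Z=0) weight 3/352
  (X=2, W=0, Y=0, Z=3) weight 1/352
  (X=2, W=0, Y=1, Z=0) weight 9/352
  (X=2, W=0, Y=1, Z=3) weight 3/352
  (X=3, W=1, Y=0, Z=2) weight 1/40
  (X=3, W=1, Y=1, Z=2) weight 1/160
  (X=4, W=0, Y=0, Z=1) weight 1/128
  (X=4, W=0, Y=1, Z=1) weight 3/128
  … 4 more
Group by W:
  weight(W=0) = 27/352
  weight(W=1) = 3/32
Total weight = 27/352 + 3/32 = 15/88
P(W=0 | obs) = 27/352 / 15/88 = 9/20
P(W=1 | obs) = 3/32 / 15/88 = 11/20

P(W=0) = 9/20, P(W=1) = 11/20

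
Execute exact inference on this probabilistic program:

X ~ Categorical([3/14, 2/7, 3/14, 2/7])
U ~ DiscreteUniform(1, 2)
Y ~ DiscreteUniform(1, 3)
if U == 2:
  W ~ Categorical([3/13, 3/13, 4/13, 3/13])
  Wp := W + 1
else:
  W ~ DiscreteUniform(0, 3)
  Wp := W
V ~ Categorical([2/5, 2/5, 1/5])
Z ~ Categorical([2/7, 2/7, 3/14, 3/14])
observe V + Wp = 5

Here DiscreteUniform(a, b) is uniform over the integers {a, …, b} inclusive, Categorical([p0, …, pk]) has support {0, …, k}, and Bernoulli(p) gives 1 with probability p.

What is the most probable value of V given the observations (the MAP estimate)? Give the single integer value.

argmax_v P(V = v | obs) = 2

Enumerate traces; 144 have nonzero weight after conditioning:
  (X=0, U=1, Y=1, W=3, V=2, Z=0) weight 1/1960
  (X=0, U=1, Y=1, W=3, V=2, Z=1) weight 1/1960
  (X=0, U=1, Y=1, W=3, V=2, Z=2) weight 3/7840
  (X=0, U=1, Y=1, W=3, V=2, Z=3) weight 3/7840
  (X=0, U=1, Y=2, W=3, V=2, Z=0) weight 1/1960
  (X=0, U=1, Y=2, W=3, V=2, Z=1) weight 1/1960
  (X=0, U=1, Y=2, W=3, V=2, Z=2) weight 3/7840
  (X=0, U=1, Y=2, W=3, V=2, Z=3) weight 3/7840
  (X=0, U=2, Y=1, W=3, V=1, Z=0) weight 3/3185
  … 135 more
Group by V:
  weight(V=1) = 3/65
  weight(V=2) = 29/520
Total weight = 3/65 + 29/520 = 53/520
P(V=1 | obs) = 3/65 / 53/520 = 24/53
P(V=2 | obs) = 29/520 / 53/520 = 29/53
argmax = 2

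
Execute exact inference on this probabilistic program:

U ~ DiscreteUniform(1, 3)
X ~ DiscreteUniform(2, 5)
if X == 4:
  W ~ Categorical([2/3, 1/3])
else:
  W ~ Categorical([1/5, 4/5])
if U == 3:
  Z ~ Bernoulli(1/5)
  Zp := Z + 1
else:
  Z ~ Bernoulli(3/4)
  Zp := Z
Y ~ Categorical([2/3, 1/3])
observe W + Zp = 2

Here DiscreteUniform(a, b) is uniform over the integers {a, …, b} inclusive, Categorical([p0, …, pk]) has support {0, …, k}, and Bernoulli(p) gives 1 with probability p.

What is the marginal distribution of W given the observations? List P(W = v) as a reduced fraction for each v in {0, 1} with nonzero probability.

Enumerate traces; 32 have nonzero weight after conditioning:
  (U=1, X=2, W=1, Z=1, Y=0) weight 1/30
  (U=1, X=2, W=1, Z=1, Y=1) weight 1/60
  (U=1, X=3, W=1, Z=1, Y=0) weight 1/30
  (U=1, X=3, W=1, Z=1, Y=1) weight 1/60
  (U=1, X=4, W=1, Z=1, Y=0) weight 1/72
  (U=1, X=4, W=1, Z=1, Y=1) weight 1/144
  (U=1, X=5, W=1, Z=1, Y=0) weight 1/30
  (U=1, X=5, W=1, Z=1, Y=1) weight 1/60
  (U=3, X=2, W=0, Z=1, Y=0) weight 1/450
  … 23 more
Group by W:
  weight(W=0) = 19/900
  weight(W=1) = 943/1800
Total weight = 19/900 + 943/1800 = 109/200
P(W=0 | obs) = 19/900 / 109/200 = 38/981
P(W=1 | obs) = 943/1800 / 109/200 = 943/981

P(W=0) = 38/981, P(W=1) = 943/981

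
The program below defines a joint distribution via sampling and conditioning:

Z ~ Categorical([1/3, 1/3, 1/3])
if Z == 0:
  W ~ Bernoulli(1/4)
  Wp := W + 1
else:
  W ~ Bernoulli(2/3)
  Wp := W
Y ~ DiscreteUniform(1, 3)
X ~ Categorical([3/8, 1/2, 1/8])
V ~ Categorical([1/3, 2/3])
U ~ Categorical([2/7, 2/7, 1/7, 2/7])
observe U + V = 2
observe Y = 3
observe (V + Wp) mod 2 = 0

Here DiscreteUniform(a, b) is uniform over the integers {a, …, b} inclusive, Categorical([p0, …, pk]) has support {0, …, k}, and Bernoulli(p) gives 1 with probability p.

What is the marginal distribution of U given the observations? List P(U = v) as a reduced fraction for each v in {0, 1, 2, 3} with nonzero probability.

Enumerate traces; 18 have nonzero weight after conditioning:
  (Z=0, W=0, Y=3, X=0, V=1, U=1) weight 1/168
  (Z=0, W=0, Y=3, X=1, V=1, U=1) weight 1/126
  (Z=0, W=0, Y=3, X=2, V=1, U=1) weight 1/504
  (Z=0, W=1, Y=3, X=0, V=0, U=2) weight 1/2016
  (Z=0, W=1, Y=3, X=1, V=0, U=2) weight 1/1512
  (Z=0, W=1, Y=3, X=2, V=0, U=2) weight 1/6048
  (Z=1, W=0, Y=3, X=0, V=0, U=2) weight 1/1512
  (Z=1, W=0, Y=3, X=1, V=0, U=2) weight 1/1134
  … 10 more
Group by U:
  weight(U=1) = 25/567
  weight(U=2) = 11/2268
Total weight = 25/567 + 11/2268 = 37/756
P(U=1 | obs) = 25/567 / 37/756 = 100/111
P(U=2 | obs) = 11/2268 / 37/756 = 11/111

P(U=1) = 100/111, P(U=2) = 11/111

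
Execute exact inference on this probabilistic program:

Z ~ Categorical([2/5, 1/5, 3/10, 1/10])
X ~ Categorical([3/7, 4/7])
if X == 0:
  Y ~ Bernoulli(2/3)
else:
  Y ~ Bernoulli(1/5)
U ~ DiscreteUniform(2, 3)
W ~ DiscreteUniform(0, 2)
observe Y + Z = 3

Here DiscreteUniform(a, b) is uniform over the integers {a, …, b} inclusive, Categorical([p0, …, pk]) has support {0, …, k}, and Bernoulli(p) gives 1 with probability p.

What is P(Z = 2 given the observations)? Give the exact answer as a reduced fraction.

Enumerate traces; 24 have nonzero weight after conditioning:
  (Z=2, X=0, Y=1, U=2, W=0) weight 1/70
  (Z=2, X=0, Y=1, U=2, W=1) weight 1/70
  (Z=2, X=0, Y=1, U=2, W=2) weight 1/70
  (Z=2, X=0, Y=1, U=3, W=0) weight 1/70
  (Z=2, X=0, Y=1, U=3, W=1) weight 1/70
  (Z=2, X=0, Y=1, U=3, W=2) weight 1/70
  (Z=2, X=1, Y=1, U=2, W=0) weight 1/175
  (Z=2, X=1, Y=1, U=2, W=1) weight 1/175
  (Z=3, X=0, Y=0, U=2, W=0) weight 1/420
  … 15 more
Group by Z:
  weight(Z=2) = 3/25
  weight(Z=3) = 3/50
Total weight = 3/25 + 3/50 = 9/50
P(Z=2 | obs) = 3/25 / 9/50 = 2/3
P(Z=3 | obs) = 3/50 / 9/50 = 1/3

P(Z = 2 | obs) = 2/3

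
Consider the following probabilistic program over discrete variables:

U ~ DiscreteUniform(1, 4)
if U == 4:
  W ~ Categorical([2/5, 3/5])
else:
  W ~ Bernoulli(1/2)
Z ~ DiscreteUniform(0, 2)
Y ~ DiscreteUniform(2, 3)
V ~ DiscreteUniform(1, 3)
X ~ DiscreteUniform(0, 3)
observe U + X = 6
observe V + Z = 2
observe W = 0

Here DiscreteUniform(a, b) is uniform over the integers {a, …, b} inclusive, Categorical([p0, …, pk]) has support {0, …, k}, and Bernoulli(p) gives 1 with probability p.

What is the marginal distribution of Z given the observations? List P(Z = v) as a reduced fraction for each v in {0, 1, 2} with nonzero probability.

Enumerate traces; 8 have nonzero weight after conditioning:
  (U=3, W=0, Z=0, Y=2, V=2, X=3) weight 1/576
  (U=3, W=0, Z=0, Y=3, V=2, X=3) weight 1/576
  (U=3, W=0, Z=1, Y=2, V=1, X=3) weight 1/576
  (U=3, W=0, Z=1, Y=3, V=1, X=3) weight 1/576
  (U=4, W=0, Z=0, Y=2, V=2, X=2) weight 1/720
  (U=4, W=0, Z=0, Y=3, V=2, X=2) weight 1/720
  (U=4, W=0, Z=1, Y=2, V=1, X=2) weight 1/720
  (U=4, W=0, Z=1, Y=3, V=1, X=2) weight 1/720
Group by Z:
  weight(Z=0) = 1/160
  weight(Z=1) = 1/160
Total weight = 1/160 + 1/160 = 1/80
P(Z=0 | obs) = 1/160 / 1/80 = 1/2
P(Z=1 | obs) = 1/160 / 1/80 = 1/2

P(Z=0) = 1/2, P(Z=1) = 1/2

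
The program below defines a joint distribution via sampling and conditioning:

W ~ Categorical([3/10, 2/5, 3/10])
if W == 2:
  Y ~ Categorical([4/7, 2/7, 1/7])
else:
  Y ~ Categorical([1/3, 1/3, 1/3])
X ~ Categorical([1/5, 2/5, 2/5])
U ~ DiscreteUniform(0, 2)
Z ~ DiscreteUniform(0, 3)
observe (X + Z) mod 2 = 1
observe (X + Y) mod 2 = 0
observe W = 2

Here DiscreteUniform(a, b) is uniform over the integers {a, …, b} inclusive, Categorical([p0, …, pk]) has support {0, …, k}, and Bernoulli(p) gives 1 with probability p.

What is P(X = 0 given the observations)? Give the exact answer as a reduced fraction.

Enumerate traces; 30 have nonzero weight after conditioning:
  (W=2, Y=0, X=0, U=0, Z=1) weight 1/350
  (W=2, Y=0, X=0, U=0, Z=3) weight 1/350
  (W=2, Y=0, X=0, U=1, Z=1) weight 1/350
  (W=2, Y=0, X=0, U=1, Z=3) weight 1/350
  (W=2, Y=0, X=0, U=2, Z=1) weight 1/350
  (W=2, Y=0, X=0, U=2, Z=3) weight 1/350
  (W=2, Y=0, X=2, U=0, Z=1) weight 1/175
  (W=2, Y=0, X=2, U=0, Z=3) weight 1/175
  (W=2, Y=1, X=1, U=0, Z=0) weight 1/350
  … 21 more
Group by X:
  weight(X=0) = 3/140
  weight(X=1) = 3/175
  weight(X=2) = 3/70
Total weight = 3/140 + 3/175 + 3/70 = 57/700
P(X=0 | obs) = 3/140 / 57/700 = 5/19
P(X=1 | obs) = 3/175 / 57/700 = 4/19
P(X=2 | obs) = 3/70 / 57/700 = 10/19

P(X = 0 | obs) = 5/19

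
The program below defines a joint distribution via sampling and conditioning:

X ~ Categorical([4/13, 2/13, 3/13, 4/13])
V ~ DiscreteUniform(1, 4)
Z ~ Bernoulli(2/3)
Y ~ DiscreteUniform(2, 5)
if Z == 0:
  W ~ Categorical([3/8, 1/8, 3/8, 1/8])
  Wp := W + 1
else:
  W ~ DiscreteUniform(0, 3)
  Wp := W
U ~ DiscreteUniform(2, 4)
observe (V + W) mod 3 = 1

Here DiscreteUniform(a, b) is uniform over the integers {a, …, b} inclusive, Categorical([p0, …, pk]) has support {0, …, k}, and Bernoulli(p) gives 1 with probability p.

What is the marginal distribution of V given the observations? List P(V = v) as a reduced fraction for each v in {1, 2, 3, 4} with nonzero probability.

Enumerate traces; 576 have nonzero weight after conditioning:
  (X=0, V=1, Z=0, Y=2, W=0, U=2) weight 1/1248
  (X=0, V=1, Z=0, Y=2, W=0, U=3) weight 1/1248
  (X=0, V=1, Z=0, Y=2, W=0, U=4) weight 1/1248
  (X=0, V=1, Z=0, Y=2, W=3, U=2) weight 1/3744
  (X=0, V=1, Z=0, Y=2, W=3, U=3) weight 1/3744
  (X=0, V=1, Z=0, Y=2, W=3, U=4) weight 1/3744
  (X=0, V=1, Z=0, Y=3, W=0, U=2) weight 1/1248
  (X=0, V=1, Z=0, Y=3, W=0, U=3) weight 1/1248
  (X=0, V=2, Z=0, Y=2, W=2, U=2) weight 1/1248
  (X=0, V=3, Z=0, Y=2, W=1, U=2) weight 1/3744
  … 566 more
Group by V:
  weight(V=1) = 1/8
  weight(V=2) = 7/96
  weight(V=3) = 5/96
  weight(V=4) = 1/8
Total weight = 1/8 + 7/96 + 5/96 + 1/8 = 3/8
P(V=1 | obs) = 1/8 / 3/8 = 1/3
P(V=2 | obs) = 7/96 / 3/8 = 7/36
P(V=3 | obs) = 5/96 / 3/8 = 5/36
P(V=4 | obs) = 1/8 / 3/8 = 1/3

P(V=1) = 1/3, P(V=2) = 7/36, P(V=3) = 5/36, P(V=4) = 1/3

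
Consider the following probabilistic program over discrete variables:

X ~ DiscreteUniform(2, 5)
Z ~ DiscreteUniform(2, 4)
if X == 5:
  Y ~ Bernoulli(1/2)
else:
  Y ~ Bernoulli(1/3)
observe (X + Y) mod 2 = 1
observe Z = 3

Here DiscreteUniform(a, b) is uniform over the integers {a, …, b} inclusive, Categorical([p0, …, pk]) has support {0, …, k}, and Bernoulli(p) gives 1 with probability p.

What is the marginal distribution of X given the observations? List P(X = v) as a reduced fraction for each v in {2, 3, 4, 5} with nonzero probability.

Enumerate traces; 4 have nonzero weight after conditioning:
  (X=2, Z=3, Y=1) weight 1/36
  (X=3, Z=3, Y=0) weight 1/18
  (X=4, Z=3, Y=1) weight 1/36
  (X=5, Z=3, Y=0) weight 1/24
Group by X:
  weight(X=2) = 1/36
  weight(X=3) = 1/18
  weight(X=4) = 1/36
  weight(X=5) = 1/24
Total weight = 1/36 + 1/18 + 1/36 + 1/24 = 11/72
P(X=2 | obs) = 1/36 / 11/72 = 2/11
P(X=3 | obs) = 1/18 / 11/72 = 4/11
P(X=4 | obs) = 1/36 / 11/72 = 2/11
P(X=5 | obs) = 1/24 / 11/72 = 3/11

P(X=2) = 2/11, P(X=3) = 4/11, P(X=4) = 2/11, P(X=5) = 3/11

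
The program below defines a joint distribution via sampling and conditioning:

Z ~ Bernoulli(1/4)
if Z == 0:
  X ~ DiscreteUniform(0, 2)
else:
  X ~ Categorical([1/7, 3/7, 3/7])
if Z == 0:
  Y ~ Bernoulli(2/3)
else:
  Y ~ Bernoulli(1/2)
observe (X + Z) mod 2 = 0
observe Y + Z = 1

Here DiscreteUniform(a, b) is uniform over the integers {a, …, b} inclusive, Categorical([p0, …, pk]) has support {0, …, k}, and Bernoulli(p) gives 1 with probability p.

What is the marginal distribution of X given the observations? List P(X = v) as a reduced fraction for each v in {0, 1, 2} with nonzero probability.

P(X=0) = 28/65, P(X=1) = 9/65, P(X=2) = 28/65

Enumerate traces; 3 have nonzero weight after conditioning:
  (Z=0, X=0, Y=1) weight 1/6
  (Z=0, X=2, Y=1) weight 1/6
  (Z=1, X=1, Y=0) weight 3/56
Group by X:
  weight(X=0) = 1/6
  weight(X=1) = 3/56
  weight(X=2) = 1/6
Total weight = 1/6 + 3/56 + 1/6 = 65/168
P(X=0 | obs) = 1/6 / 65/168 = 28/65
P(X=1 | obs) = 3/56 / 65/168 = 9/65
P(X=2 | obs) = 1/6 / 65/168 = 28/65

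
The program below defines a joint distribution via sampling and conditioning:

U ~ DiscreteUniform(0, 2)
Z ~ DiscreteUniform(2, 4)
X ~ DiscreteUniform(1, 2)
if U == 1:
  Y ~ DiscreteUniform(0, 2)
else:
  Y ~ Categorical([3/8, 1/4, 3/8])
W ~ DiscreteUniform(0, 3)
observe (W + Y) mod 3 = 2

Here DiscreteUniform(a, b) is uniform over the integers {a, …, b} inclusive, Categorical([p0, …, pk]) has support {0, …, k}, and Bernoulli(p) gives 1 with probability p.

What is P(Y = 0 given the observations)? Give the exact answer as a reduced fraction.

Enumerate traces; 72 have nonzero weight after conditioning:
  (U=0, Z=2, X=1, Y=0, W=2) weight 1/192
  (U=0, Z=2, X=1, Y=1, W=1) weight 1/288
  (U=0, Z=2, X=1, Y=2, W=0) weight 1/192
  (U=0, Z=2, X=1, Y=2, W=3) weight 1/192
  (U=0, Z=2, X=2, Y=0, W=2) weight 1/192
  (U=0, Z=2, X=2, Y=1, W=1) weight 1/288
  (U=0, Z=2, X=2, Y=2, W=0) weight 1/192
  (U=0, Z=2, X=2, Y=2, W=3) weight 1/192
  … 64 more
Group by Y:
  weight(Y=0) = 13/144
  weight(Y=1) = 5/72
  weight(Y=2) = 13/72
Total weight = 13/144 + 5/72 + 13/72 = 49/144
P(Y=0 | obs) = 13/144 / 49/144 = 13/49
P(Y=1 | obs) = 5/72 / 49/144 = 10/49
P(Y=2 | obs) = 13/72 / 49/144 = 26/49

P(Y = 0 | obs) = 13/49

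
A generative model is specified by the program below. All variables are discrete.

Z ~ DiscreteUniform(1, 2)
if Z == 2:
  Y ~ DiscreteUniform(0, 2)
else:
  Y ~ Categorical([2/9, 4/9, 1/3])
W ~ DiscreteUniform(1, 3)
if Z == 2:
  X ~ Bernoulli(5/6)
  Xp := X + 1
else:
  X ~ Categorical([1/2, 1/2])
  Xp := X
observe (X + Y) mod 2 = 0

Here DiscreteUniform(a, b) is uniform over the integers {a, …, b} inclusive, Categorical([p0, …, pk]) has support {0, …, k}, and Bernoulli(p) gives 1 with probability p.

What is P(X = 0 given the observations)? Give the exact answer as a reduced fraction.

Enumerate traces; 18 have nonzero weight after conditioning:
  (Z=1, Y=0, W=1, X=0) weight 1/54
  (Z=1, Y=0, W=2, X=0) weight 1/54
  (Z=1, Y=0, W=3, X=0) weight 1/54
  (Z=1, Y=1, W=1, X=1) weight 1/27
  (Z=1, Y=1, W=2, X=1) weight 1/27
  (Z=1, Y=1, W=3, X=1) weight 1/27
  (Z=1, Y=2, W=1, X=0) weight 1/36
  (Z=1, Y=2, W=2, X=0) weight 1/36
  … 10 more
Group by X:
  weight(X=0) = 7/36
  weight(X=1) = 1/4
Total weight = 7/36 + 1/4 = 4/9
P(X=0 | obs) = 7/36 / 4/9 = 7/16
P(X=1 | obs) = 1/4 / 4/9 = 9/16

P(X = 0 | obs) = 7/16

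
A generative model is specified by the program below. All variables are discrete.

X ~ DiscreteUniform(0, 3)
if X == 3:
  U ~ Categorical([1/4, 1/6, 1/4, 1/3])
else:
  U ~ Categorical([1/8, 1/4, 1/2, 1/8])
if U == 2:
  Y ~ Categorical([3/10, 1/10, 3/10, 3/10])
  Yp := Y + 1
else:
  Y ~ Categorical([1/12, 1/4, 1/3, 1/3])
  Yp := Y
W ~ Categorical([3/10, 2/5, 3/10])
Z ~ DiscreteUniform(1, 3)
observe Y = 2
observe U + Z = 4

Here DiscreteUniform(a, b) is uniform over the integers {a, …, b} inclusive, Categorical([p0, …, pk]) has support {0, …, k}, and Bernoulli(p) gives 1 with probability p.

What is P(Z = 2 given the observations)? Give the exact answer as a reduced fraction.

Enumerate traces; 36 have nonzero weight after conditioning:
  (X=0, U=1, Y=2, W=0, Z=3) weight 1/480
  (X=0, U=1, Y=2, W=1, Z=3) weight 1/360
  (X=0, U=1, Y=2, W=2, Z=3) weight 1/480
  (X=0, U=2, Y=2, W=0, Z=2) weight 3/800
  (X=0, U=2, Y=2, W=1, Z=2) weight 1/200
  (X=0, U=2, Y=2, W=2, Z=2) weight 3/800
  (X=0, U=3, Y=2, W=0, Z=1) weight 1/960
  (X=0, U=3, Y=2, W=1, Z=1) weight 1/720
  … 28 more
Group by Z:
  weight(Z=1) = 17/864
  weight(Z=2) = 7/160
  weight(Z=3) = 11/432
Total weight = 17/864 + 7/160 + 11/432 = 4/45
P(Z=1 | obs) = 17/864 / 4/45 = 85/384
P(Z=2 | obs) = 7/160 / 4/45 = 63/128
P(Z=3 | obs) = 11/432 / 4/45 = 55/192

P(Z = 2 | obs) = 63/128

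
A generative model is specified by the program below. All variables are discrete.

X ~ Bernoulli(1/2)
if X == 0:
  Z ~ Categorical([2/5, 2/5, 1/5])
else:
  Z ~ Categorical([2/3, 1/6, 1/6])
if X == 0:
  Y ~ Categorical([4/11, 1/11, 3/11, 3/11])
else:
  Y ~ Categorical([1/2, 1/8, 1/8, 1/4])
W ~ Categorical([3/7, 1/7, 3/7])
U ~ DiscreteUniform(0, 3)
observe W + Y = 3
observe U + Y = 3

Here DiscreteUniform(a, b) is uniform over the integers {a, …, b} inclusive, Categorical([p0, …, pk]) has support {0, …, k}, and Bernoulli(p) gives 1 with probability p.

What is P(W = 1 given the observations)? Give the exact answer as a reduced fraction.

P(W = 1 | obs) = 7/46

Enumerate traces; 18 have nonzero weight after conditioning:
  (X=0, Z=0, Y=1, W=2, U=2) weight 3/1540
  (X=0, Z=0, Y=2, W=1, U=1) weight 3/1540
  (X=0, Z=0, Y=3, W=0, U=0) weight 9/1540
  (X=0, Z=1, Y=1, W=2, U=2) weight 3/1540
  (X=0, Z=1, Y=2, W=1, U=1) weight 3/1540
  (X=0, Z=1, Y=3, W=0, U=0) weight 9/1540
  (X=0, Z=2, Y=1, W=2, U=2) weight 3/3080
  (X=0, Z=2, Y=2, W=1, U=1) weight 3/3080
  … 10 more
Group by W:
  weight(W=0) = 69/2464
  weight(W=1) = 5/704
  weight(W=2) = 57/4928
Total weight = 69/2464 + 5/704 + 57/4928 = 115/2464
P(W=0 | obs) = 69/2464 / 115/2464 = 3/5
P(W=1 | obs) = 5/704 / 115/2464 = 7/46
P(W=2 | obs) = 57/4928 / 115/2464 = 57/230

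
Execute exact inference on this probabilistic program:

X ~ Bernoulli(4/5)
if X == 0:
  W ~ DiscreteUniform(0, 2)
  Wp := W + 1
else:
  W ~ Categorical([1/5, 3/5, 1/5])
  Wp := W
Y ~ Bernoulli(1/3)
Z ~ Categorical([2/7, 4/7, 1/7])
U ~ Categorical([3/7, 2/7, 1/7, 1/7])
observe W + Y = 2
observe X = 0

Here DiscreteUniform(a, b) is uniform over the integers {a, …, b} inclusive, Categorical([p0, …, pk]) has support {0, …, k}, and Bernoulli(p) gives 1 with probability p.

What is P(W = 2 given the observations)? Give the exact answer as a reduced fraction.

Enumerate traces; 24 have nonzero weight after conditioning:
  (X=0, W=1, Y=1, Z=0, U=0) weight 2/735
  (X=0, W=1, Y=1, Z=0, U=1) weight 4/2205
  (X=0, W=1, Y=1, Z=0, U=2) weight 2/2205
  (X=0, W=1, Y=1, Z=0, U=3) weight 2/2205
  (X=0, W=1, Y=1, Z=1, U=0) weight 4/735
  (X=0, W=1, Y=1, Z=1, U=1) weight 8/2205
  (X=0, W=1, Y=1, Z=1, U=2) weight 4/2205
  (X=0, W=1, Y=1, Z=1, U=3) weight 4/2205
  (X=0, W=2, Y=0, Z=0, U=0) weight 4/735
  … 15 more
Group by W:
  weight(W=1) = 1/45
  weight(W=2) = 2/45
Total weight = 1/45 + 2/45 = 1/15
P(W=1 | obs) = 1/45 / 1/15 = 1/3
P(W=2 | obs) = 2/45 / 1/15 = 2/3

P(W = 2 | obs) = 2/3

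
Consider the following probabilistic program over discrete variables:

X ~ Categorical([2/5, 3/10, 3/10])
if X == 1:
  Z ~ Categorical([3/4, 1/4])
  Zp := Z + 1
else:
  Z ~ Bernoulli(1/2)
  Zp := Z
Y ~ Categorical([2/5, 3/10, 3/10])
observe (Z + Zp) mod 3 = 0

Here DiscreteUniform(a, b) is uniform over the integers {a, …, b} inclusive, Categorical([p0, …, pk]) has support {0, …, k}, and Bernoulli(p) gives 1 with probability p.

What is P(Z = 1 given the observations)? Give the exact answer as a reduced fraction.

P(Z = 1 | obs) = 3/17

Enumerate traces; 9 have nonzero weight after conditioning:
  (X=0, Z=0, Y=0) weight 2/25
  (X=0, Z=0, Y=1) weight 3/50
  (X=0, Z=0, Y=2) weight 3/50
  (X=1, Z=1, Y=0) weight 3/100
  (X=1, Z=1, Y=1) weight 9/400
  (X=1, Z=1, Y=2) weight 9/400
  (X=2, Z=0, Y=0) weight 3/50
  (X=2, Z=0, Y=1) weight 9/200
  … 1 more
Group by Z:
  weight(Z=0) = 7/20
  weight(Z=1) = 3/40
Total weight = 7/20 + 3/40 = 17/40
P(Z=0 | obs) = 7/20 / 17/40 = 14/17
P(Z=1 | obs) = 3/40 / 17/40 = 3/17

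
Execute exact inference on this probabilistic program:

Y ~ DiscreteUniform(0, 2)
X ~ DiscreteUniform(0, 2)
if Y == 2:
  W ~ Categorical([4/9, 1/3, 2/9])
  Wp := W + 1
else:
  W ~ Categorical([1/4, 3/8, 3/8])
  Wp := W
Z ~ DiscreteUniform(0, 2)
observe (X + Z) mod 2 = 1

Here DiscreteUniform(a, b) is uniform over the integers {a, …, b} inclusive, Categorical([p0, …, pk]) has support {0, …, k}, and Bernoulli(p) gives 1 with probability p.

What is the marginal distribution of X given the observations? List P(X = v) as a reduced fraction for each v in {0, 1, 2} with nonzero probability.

Enumerate traces; 36 have nonzero weight after conditioning:
  (Y=0, X=0, W=0, Z=1) weight 1/108
  (Y=0, X=0, W=1, Z=1) weight 1/72
  (Y=0, X=0, W=2, Z=1) weight 1/72
  (Y=0, X=1, W=0, Z=0) weight 1/108
  (Y=0, X=1, W=0, Z=2) weight 1/108
  (Y=0, X=1, W=1, Z=0) weight 1/72
  (Y=0, X=1, W=1, Z=2) weight 1/72
  (Y=0, X=1, W=2, Z=0) weight 1/72
  (Y=0, X=2, W=0, Z=1) weight 1/108
  … 27 more
Group by X:
  weight(X=0) = 1/9
  weight(X=1) = 2/9
  weight(X=2) = 1/9
Total weight = 1/9 + 2/9 + 1/9 = 4/9
P(X=0 | obs) = 1/9 / 4/9 = 1/4
P(X=1 | obs) = 2/9 / 4/9 = 1/2
P(X=2 | obs) = 1/9 / 4/9 = 1/4

P(X=0) = 1/4, P(X=1) = 1/2, P(X=2) = 1/4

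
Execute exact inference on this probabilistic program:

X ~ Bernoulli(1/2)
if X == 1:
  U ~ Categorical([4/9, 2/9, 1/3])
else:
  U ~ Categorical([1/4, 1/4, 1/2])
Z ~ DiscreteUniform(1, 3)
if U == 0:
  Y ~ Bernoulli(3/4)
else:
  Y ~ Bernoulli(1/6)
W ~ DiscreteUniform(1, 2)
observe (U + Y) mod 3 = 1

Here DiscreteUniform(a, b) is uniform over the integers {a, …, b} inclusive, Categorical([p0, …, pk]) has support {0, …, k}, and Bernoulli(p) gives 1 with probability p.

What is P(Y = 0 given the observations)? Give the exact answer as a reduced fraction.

P(Y = 0 | obs) = 34/79

Enumerate traces; 24 have nonzero weight after conditioning:
  (X=0, U=0, Z=1, Y=1, W=1) weight 1/64
  (X=0, U=0, Z=1, Y=1, W=2) weight 1/64
  (X=0, U=0, Z=2, Y=1, W=1) weight 1/64
  (X=0, U=0, Z=2, Y=1, W=2) weight 1/64
  (X=0, U=0, Z=3, Y=1, W=1) weight 1/64
  (X=0, U=0, Z=3, Y=1, W=2) weight 1/64
  (X=0, U=1, Z=1, Y=0, W=1) weight 5/288
  (X=0, U=1, Z=1, Y=0, W=2) weight 5/288
  … 16 more
Group by Y:
  weight(Y=0) = 85/432
  weight(Y=1) = 25/96
Total weight = 85/432 + 25/96 = 395/864
P(Y=0 | obs) = 85/432 / 395/864 = 34/79
P(Y=1 | obs) = 25/96 / 395/864 = 45/79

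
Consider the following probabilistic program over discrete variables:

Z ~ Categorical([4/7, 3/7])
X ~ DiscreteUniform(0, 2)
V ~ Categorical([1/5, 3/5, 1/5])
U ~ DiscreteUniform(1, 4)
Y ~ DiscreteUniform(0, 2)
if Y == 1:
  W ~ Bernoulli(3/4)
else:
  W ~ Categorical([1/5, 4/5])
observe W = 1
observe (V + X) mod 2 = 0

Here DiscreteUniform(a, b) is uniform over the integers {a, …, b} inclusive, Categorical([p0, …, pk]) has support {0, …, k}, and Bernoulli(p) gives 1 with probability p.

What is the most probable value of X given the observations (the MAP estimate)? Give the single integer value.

Enumerate traces; 120 have nonzero weight after conditioning:
  (Z=0, X=0, V=0, U=1, Y=0, W=1) weight 4/1575
  (Z=0, X=0, V=0, U=1, Y=1, W=1) weight 1/420
  (Z=0, X=0, V=0, U=1, Y=2, W=1) weight 4/1575
  (Z=0, X=0, V=0, U=2, Y=0, W=1) weight 4/1575
  (Z=0, X=0, V=0, U=2, Y=1, W=1) weight 1/420
  (Z=0, X=0, V=0, U=2, Y=2, W=1) weight 4/1575
  (Z=0, X=0, V=0, U=3, Y=0, W=1) weight 4/1575
  (Z=0, X=0, V=0, U=3, Y=1, W=1) weight 1/420
  (Z=0, X=1, V=1, U=1, Y=0, W=1) weight 4/525
  (Z=0, X=2, V=0, U=1, Y=0, W=1) weight 4/1575
  … 110 more
Group by X:
  weight(X=0) = 47/450
  weight(X=1) = 47/300
  weight(X=2) = 47/450
Total weight = 47/450 + 47/300 + 47/450 = 329/900
P(X=0 | obs) = 47/450 / 329/900 = 2/7
P(X=1 | obs) = 47/300 / 329/900 = 3/7
P(X=2 | obs) = 47/450 / 329/900 = 2/7
argmax = 1

argmax_v P(X = v | obs) = 1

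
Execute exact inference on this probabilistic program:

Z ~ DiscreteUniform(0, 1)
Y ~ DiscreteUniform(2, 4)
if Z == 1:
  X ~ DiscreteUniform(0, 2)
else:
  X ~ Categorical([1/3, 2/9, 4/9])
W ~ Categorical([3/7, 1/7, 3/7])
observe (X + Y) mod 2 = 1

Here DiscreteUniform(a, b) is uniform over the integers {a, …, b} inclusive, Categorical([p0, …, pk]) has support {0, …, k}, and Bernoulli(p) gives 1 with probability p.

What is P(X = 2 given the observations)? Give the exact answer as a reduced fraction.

Enumerate traces; 24 have nonzero weight after conditioning:
  (Z=0, Y=2, X=1, W=0) weight 1/63
  (Z=0, Y=2, X=1, W=1) weight 1/189
  (Z=0, Y=2, X=1, W=2) weight 1/63
  (Z=0, Y=3, X=0, W=0) weight 1/42
  (Z=0, Y=3, X=0, W=1) weight 1/126
  (Z=0, Y=3, X=0, W=2) weight 1/42
  (Z=0, Y=3, X=2, W=0) weight 2/63
  (Z=0, Y=3, X=2, W=1) weight 2/189
  … 16 more
Group by X:
  weight(X=0) = 1/9
  weight(X=1) = 5/27
  weight(X=2) = 7/54
Total weight = 1/9 + 5/27 + 7/54 = 23/54
P(X=0 | obs) = 1/9 / 23/54 = 6/23
P(X=1 | obs) = 5/27 / 23/54 = 10/23
P(X=2 | obs) = 7/54 / 23/54 = 7/23

P(X = 2 | obs) = 7/23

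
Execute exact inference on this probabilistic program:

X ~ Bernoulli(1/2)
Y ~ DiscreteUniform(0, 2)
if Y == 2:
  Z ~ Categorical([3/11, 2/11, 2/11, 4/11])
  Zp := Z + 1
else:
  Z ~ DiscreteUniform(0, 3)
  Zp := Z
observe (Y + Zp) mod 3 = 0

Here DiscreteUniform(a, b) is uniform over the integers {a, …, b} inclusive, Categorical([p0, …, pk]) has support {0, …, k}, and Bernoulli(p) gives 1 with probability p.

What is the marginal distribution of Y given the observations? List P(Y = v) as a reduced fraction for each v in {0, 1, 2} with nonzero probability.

Enumerate traces; 10 have nonzero weight after conditioning:
  (X=0, Y=0, Z=0) weight 1/24
  (X=0, Y=0, Z=3) weight 1/24
  (X=0, Y=1, Z=2) weight 1/24
  (X=0, Y=2, Z=0) weight 1/22
  (X=0, Y=2, Z=3) weight 2/33
  (X=1, Y=0, Z=0) weight 1/24
  (X=1, Y=0, Z=3) weight 1/24
  (X=1, Y=1, Z=2) weight 1/24
  … 2 more
Group by Y:
  weight(Y=0) = 1/6
  weight(Y=1) = 1/12
  weight(Y=2) = 7/33
Total weight = 1/6 + 1/12 + 7/33 = 61/132
P(Y=0 | obs) = 1/6 / 61/132 = 22/61
P(Y=1 | obs) = 1/12 / 61/132 = 11/61
P(Y=2 | obs) = 7/33 / 61/132 = 28/61

P(Y=0) = 22/61, P(Y=1) = 11/61, P(Y=2) = 28/61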